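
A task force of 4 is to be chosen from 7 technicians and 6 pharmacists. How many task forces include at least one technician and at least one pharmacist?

Total 4-person selections from all 13: C(13,4) = 715.
Selections missing a whole group: no technicians → C(6,4) = 15; no pharmacists → C(7,4) = 35.
Both groups omitted at once is impossible, so 715 − 50 = 665.

665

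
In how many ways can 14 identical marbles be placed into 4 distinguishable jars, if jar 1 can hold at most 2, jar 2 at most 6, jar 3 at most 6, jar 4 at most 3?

Without the upper bounds there are C(17,3) = 680 ways to split 14 among 4 jars.
Subtract solutions that violate a single cap (substitute x_i' = x_i − (cap_i+1)): x_1 ≥ 3 gives C(14,3) = 364; x_2 ≥ 7 gives C(10,3) = 120; x_3 ≥ 7 gives C(10,3) = 120; x_4 ≥ 4 gives C(13,3) = 286. Together 890.
Add back pairs where two caps are both exceeded: 35 + 35 + 120 + 1 + 20 + 20 = 231.
Subtract triples: 0 + 1 + 1 + 0 = 2.
By inclusion–exclusion the count is 680 − 890 + 231 − 2 = 19.

19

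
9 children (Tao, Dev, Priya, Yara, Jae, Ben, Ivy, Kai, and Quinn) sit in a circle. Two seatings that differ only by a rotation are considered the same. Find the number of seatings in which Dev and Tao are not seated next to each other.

30240

Without the restriction there are (8)! = 40320 seatings.
Those with Dev next to Tao: fuse the pair into one unit and seat 8 units around a circle — 2·(7)! = 10080.
Subtracting, 40320 − 10080 = 30240.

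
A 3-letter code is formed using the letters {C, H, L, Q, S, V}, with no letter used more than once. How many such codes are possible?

120

This is a permutation of 3 out of 6: P(6,3) = 6!/3!.
6 × 5 × 4 = 120.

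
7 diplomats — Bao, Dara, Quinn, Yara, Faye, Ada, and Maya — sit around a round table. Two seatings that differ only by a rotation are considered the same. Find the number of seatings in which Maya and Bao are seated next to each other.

Glue Maya and Bao into a block (2 internal orders). Seating 6 units around a circle gives (5)! arrangements.
So 2 × (5)! = 2 × 120 = 240.

240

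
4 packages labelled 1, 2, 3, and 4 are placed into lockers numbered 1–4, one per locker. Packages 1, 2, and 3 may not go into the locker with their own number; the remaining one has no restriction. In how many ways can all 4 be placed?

11

Let Aᵢ (for i ∈ {1, 2, 3}) be the placements that put package i in its forbidden locker. Any j of these fix j positions, leaving (4−j)! ways to fill the rest, and there are C(3,j) ways to pick which j.
By inclusion–exclusion, the number of valid placements is Σ_{j=0}^{3} (−1)^j C(3,j)·(4−j)!.
Computing: 24 − 18 + 6 − 1 = 11.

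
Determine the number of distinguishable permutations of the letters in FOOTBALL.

The 8 letters of FOOTBALL have repeats: L appearing twice and O appearing twice.
The number of distinct arrangements is 8!/(2!·2!) = 40320/4 = 10080.

10080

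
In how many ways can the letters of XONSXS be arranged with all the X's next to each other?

60

Treat the 2 copies of X as a single block. The multiset to arrange is then {XX, N, O, S, S}, 5 items in all.
That gives (5)!/(2!) = 60 arrangements.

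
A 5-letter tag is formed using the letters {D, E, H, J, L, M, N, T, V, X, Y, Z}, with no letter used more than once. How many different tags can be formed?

95040

With no repetition, fill the 5 letters in order: 12 choices, then 11, down to 8.
12 × 11 × 10 × 9 × 8 = 95040.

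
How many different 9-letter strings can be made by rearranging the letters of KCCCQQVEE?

KCCCQQVEE has 9 letters with C appearing 3 times, E appearing twice, and Q appearing twice.
Dividing 9! = 362880 by 3!·2!·2! = 24 for the repeated letters gives 15120.

15120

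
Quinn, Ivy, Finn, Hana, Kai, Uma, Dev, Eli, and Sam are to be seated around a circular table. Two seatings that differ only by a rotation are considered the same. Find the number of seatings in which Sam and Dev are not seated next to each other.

Without the restriction there are (8)! = 40320 seatings.
Those with Sam next to Dev: fuse the pair into one unit and seat 8 units around a circle — 2·(7)! = 10080.
Subtracting, 40320 − 10080 = 30240.

30240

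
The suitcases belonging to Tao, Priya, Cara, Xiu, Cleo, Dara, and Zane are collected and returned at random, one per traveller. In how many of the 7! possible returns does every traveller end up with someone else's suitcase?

1854

Let Aᵢ be the assignments in which traveller i gets their own suitcase. We want the size of the complement of A₁∪…∪A_7.
By inclusion–exclusion this is Σ_{j=0}^{7} (−1)^j C(7,j)·(7−j)!.
Computing: 5040 − 5040 + 2520 − 840 + 210 − 42 + 7 − 1 = 1854.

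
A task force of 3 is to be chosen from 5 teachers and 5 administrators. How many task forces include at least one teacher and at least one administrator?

100

With no constraint there are C(10,3) = 120 possible selections.
Subtract selections that omit an entire group: no teachers → C(5,3) = 10; no administrators → C(5,3) = 10.
Both groups omitted at once is impossible, so 120 − 20 = 100.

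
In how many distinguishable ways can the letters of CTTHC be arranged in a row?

30

Letter multiplicities in CTTHC: C×2, H×1, T×2.
The number of distinct arrangements is 5!/(2!·2!) = 120/4 = 30.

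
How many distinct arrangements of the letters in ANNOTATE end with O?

With the last slot taken by O, it remains to arrange the other 7 letters (ANNTATE).
Those 7 letters have A appearing twice, N appearing twice, and T appearing twice, giving (7)!/(2!·2!·2!) = 630.

630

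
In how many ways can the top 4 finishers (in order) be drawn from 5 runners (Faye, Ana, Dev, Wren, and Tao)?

There are 5 choices for 1st place, 4 for 2nd, and so on down to 2 for position 4.
That gives 5 × 4 × 3 × 2 = 120.

120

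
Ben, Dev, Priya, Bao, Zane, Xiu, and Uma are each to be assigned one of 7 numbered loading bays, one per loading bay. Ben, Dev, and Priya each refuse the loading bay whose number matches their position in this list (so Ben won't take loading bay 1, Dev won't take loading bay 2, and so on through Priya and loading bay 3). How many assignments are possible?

Let Aᵢ (for i ∈ {1, 2, 3}) be the placements that put person i in their forbidden loading bay. Any j of these fix j positions, leaving (7−j)! ways to fill the rest, and there are C(3,j) ways to pick which j.
By inclusion–exclusion, the number of valid placements is Σ_{j=0}^{3} (−1)^j C(3,j)·(7−j)!.
Computing: 5040 − 2160 + 360 − 24 = 3216.

3216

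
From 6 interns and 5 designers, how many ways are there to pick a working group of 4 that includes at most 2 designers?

Split by how many designers are chosen (0 through 2).
Sum: C(5,0)·C(6,4) + C(5,1)·C(6,3) + C(5,2)·C(6,2) = 15 + 100 + 150 = 265.

265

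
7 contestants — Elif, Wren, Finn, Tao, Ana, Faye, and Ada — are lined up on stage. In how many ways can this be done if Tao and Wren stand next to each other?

Place the 5 others and the Tao-Wren pair as 6 objects in a line; the pair has 2 internal arrangements.
So the count is 2·(6)! = 1440.

1440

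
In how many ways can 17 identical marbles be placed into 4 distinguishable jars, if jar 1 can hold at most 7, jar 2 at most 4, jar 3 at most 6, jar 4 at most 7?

109

By stars and bars, unrestricted non-negative solutions to x_1+…+x_4 = 17 number C(17+3,3) = 1140.
Subtract solutions that violate a single cap (substitute x_i' = x_i − (cap_i+1)): x_1 ≥ 8 gives C(12,3) = 220; x_2 ≥ 5 gives C(15,3) = 455; x_3 ≥ 7 gives C(13,3) = 286; x_4 ≥ 8 gives C(12,3) = 220. Together 1181.
Add back pairs where two caps are both exceeded: 35 + 10 + 4 + 56 + 35 + 10 = 150.
By inclusion–exclusion the count is 1140 − 1181 + 150 = 109.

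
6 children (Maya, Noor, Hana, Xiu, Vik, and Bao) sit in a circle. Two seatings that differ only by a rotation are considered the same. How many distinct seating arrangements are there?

Fix one person's seat to break rotational symmetry; the remaining 5 people can be arranged in (5)! = 120 ways.

120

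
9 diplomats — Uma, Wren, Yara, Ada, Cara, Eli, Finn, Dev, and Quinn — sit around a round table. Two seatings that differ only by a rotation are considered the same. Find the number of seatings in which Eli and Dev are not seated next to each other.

All circular seatings of 9 people number (8)! = 40320.
Seatings with Eli beside Dev: treat them as a block with 2 internal orders, giving 2 × (7)! = 10080.
Subtracting, 40320 − 10080 = 30240.

30240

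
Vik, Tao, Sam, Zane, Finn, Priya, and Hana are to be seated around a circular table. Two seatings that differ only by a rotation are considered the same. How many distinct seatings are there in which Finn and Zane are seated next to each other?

240

Treat {Finn, Zane} as one unit (2 internal orders) and seat the resulting 6 units around the table: (5)! circular arrangements.
So 2 × (5)! = 2 × 120 = 240.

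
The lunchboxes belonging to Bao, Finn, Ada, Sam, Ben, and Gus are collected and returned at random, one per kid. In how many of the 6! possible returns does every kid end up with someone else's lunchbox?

Let Aᵢ be the assignments in which kid i gets their own lunchbox. We want the size of the complement of A₁∪…∪A_6.
By inclusion–exclusion this is Σ_{j=0}^{6} (−1)^j C(6,j)·(6−j)!.
Computing: 720 − 720 + 360 − 120 + 30 − 6 + 1 = 265.

265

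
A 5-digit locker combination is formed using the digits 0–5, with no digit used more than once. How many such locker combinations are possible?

720

With no repetition, fill the 5 digits in order: 6 choices, then 5, down to 2.
6 × 5 × 4 × 3 × 2 = 720.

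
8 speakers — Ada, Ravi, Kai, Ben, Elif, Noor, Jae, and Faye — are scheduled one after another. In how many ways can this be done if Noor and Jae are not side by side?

Of the 8! = 40320 arrangements, those with Noor and Jae adjacent number 2 × 7! = 10080 (treat the pair as a block with 2 internal orders).
So 40320 − 10080 = 30240 arrangements keep them apart.

30240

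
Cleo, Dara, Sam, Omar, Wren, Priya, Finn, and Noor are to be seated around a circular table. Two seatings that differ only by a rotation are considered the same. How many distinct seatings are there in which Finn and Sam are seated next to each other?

Glue Finn and Sam into a block (2 internal orders). Seating 7 units around a circle gives (6)! arrangements.
So 2 × (6)! = 2 × 720 = 1440.

1440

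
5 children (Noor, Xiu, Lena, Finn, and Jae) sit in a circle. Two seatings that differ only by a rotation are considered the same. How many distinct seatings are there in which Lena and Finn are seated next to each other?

Treat {Lena, Finn} as one unit (2 internal orders) and seat the resulting 4 units around the table: (3)! circular arrangements.
So 2 × (3)! = 2 × 6 = 12.

12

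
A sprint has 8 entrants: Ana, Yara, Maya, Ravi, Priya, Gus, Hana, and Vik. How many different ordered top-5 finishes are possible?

6720

There are 8 choices for 1st place, 7 for 2nd, and so on down to 4 for position 5.
That gives 8 × 7 × 6 × 5 × 4 = 6720.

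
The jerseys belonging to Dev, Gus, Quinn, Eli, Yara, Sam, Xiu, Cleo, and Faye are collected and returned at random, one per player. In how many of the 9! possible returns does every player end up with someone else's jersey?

133496

Count assignments avoiding every fixed point. For any j of the 9 players fixed to their old jersey, the other 9−j can be arranged in (9−j)! ways.
By inclusion–exclusion this is Σ_{j=0}^{9} (−1)^j C(9,j)·(9−j)!.
Computing: 362880 − 362880 + 181440 − 60480 + 15120 − 3024 + 504 − 72 + 9 − 1 = 133496.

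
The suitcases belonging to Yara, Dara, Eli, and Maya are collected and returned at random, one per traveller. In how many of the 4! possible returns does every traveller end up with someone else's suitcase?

9

This is the derangement count D_4: permutations of 4 items with no fixed point.
By inclusion–exclusion this is Σ_{j=0}^{4} (−1)^j C(4,j)·(4−j)!.
Computing: 24 − 24 + 12 − 4 + 1 = 9.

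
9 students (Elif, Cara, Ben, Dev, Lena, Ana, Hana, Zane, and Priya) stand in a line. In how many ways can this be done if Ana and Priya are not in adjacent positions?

Of the 9! = 362880 arrangements, those with Ana and Priya adjacent number 2 × 8! = 80640 (treat the pair as a block with 2 internal orders).
Complementary counting: 362880 − 80640 = 282240.

282240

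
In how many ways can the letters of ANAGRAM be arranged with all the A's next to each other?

120

Treat the 3 copies of A as a single block. The multiset to arrange is then {AAA, G, M, N, R}, 5 items in all.
All 5 items are distinct, so there are (5)! = 120 arrangements.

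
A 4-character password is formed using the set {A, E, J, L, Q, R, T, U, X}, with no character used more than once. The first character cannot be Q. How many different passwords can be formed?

The first character has 9−1 = 8 choices (anything except Q).
The remaining 3 characters are filled from the other 8 symbols without repetition: 8 × 7 × 6 = 336.
Total: 8 × 336 = 2688.

2688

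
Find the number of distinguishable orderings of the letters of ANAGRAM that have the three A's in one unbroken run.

120

Treat the 3 copies of A as a single block. The multiset to arrange is then {AAA, G, M, N, R}, 5 items in all.
All 5 items are distinct, so there are (5)! = 120 arrangements.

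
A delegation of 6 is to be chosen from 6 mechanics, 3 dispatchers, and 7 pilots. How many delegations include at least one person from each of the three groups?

6006

Unrestricted: C(16,6) = 8008 ways to pick any 6 of the 16.
Subtract selections that omit an entire group: no mechanics → C(10,6) = 210; no dispatchers → C(13,6) = 1716; no pilots → C(9,6) = 84.
Add back selections omitting two groups (i.e. drawn from a single group): C(6,6) + C(3,6) + C(7,6) = 8.
By inclusion–exclusion: 8008 − 2010 + 8 = 6006.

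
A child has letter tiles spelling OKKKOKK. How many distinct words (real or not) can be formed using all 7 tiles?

The 7 letters of OKKKOKK have repeats: K appearing 5 times and O appearing twice.
The number of distinct arrangements is 7!/(5!·2!) = 5040/240 = 21.

21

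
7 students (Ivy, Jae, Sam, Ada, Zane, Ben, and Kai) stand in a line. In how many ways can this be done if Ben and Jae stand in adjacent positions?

1440

Treat {Ben, Jae} as a single unit. There are 6 units to order, and the pair itself can be ordered 2 ways.
So the count is 2·(6)! = 1440.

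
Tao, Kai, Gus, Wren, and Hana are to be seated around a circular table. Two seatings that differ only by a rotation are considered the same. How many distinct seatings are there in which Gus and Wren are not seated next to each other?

12

Without the restriction there are (4)! = 24 seatings.
Seatings with Gus beside Wren: treat them as a block with 2 internal orders, giving 2 × (3)! = 12.
Subtracting, 24 − 12 = 12.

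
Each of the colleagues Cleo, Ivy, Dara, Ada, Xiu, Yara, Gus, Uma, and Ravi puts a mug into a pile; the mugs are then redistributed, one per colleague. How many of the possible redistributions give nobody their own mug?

133496

Count assignments avoiding every fixed point. For any j of the 9 colleagues fixed to their own mug, the other 9−j can be arranged in (9−j)! ways.
By inclusion–exclusion this is Σ_{j=0}^{9} (−1)^j C(9,j)·(9−j)!.
Computing: 362880 − 362880 + 181440 − 60480 + 15120 − 3024 + 504 − 72 + 9 − 1 = 133496.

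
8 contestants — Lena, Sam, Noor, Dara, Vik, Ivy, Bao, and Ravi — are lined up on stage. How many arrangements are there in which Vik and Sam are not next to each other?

There are 8! = 40320 arrangements in all. If Vik and Sam are adjacent, merging them into one block gives 2·(7)! = 10080 arrangements.
Complementary counting: 40320 − 10080 = 30240.

30240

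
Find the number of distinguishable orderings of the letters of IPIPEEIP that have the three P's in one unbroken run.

Treat the 3 copies of P as a single block. The multiset to arrange is then {PPP, E, E, I, I, I}, 6 items in all.
That gives (6)!/(3!·2!) = 60 arrangements.

60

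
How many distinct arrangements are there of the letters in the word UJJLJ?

20

The 5 letters of UJJLJ have repeats: J appearing 3 times.
The number of distinct arrangements is 5!/(3!) = 120/6 = 20.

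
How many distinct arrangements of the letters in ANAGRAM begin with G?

120

With the first slot taken by G, it remains to arrange the other 6 letters (ANARAM).
Those 6 letters have A appearing 3 times, giving (6)!/(3!) = 120.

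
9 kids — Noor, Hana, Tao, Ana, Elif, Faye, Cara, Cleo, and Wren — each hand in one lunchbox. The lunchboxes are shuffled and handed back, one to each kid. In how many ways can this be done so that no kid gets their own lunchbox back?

Let Aᵢ be the assignments in which kid i gets their own lunchbox. We want the size of the complement of A₁∪…∪A_9.
By inclusion–exclusion this is Σ_{j=0}^{9} (−1)^j C(9,j)·(9−j)!.
Computing: 362880 − 362880 + 181440 − 60480 + 15120 − 3024 + 504 − 72 + 9 − 1 = 133496.

133496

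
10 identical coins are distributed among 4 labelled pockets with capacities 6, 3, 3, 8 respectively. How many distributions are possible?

104

By stars and bars, unrestricted non-negative solutions to x_1+…+x_4 = 10 number C(10+3,3) = 286.
Subtract solutions that violate a single cap (substitute x_i' = x_i − (cap_i+1)): x_1 ≥ 7 gives C(6,3) = 20; x_2 ≥ 4 gives C(9,3) = 84; x_3 ≥ 4 gives C(9,3) = 84; x_4 ≥ 9 gives C(4,3) = 4. Together 192.
Add back pairs where two caps are both exceeded: 0 + 0 + 0 + 10 + 0 + 0 = 10.
By inclusion–exclusion the count is 286 − 192 + 10 = 104.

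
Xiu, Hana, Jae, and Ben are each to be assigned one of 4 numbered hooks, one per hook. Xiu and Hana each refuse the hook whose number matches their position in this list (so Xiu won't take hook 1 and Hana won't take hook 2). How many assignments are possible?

Let Aᵢ (for i ∈ {1, 2}) be the placements that put person i in their forbidden hook. Any j of these fix j positions, leaving (4−j)! ways to fill the rest, and there are C(2,j) ways to pick which j.
By inclusion–exclusion, the number of valid placements is Σ_{j=0}^{2} (−1)^j C(2,j)·(4−j)!.
Computing: 24 − 12 + 2 = 14.

14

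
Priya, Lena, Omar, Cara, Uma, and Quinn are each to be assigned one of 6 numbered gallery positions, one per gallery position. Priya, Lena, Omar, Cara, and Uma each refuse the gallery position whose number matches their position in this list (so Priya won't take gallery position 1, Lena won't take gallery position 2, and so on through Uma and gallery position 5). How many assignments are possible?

Let Aᵢ (for 1 ≤ i ≤ 5) be the placements that put person i in their forbidden gallery position. Any j of these fix j positions, leaving (6−j)! ways to fill the rest, and there are C(5,j) ways to pick which j.
By inclusion–exclusion, the number of valid placements is Σ_{j=0}^{5} (−1)^j C(5,j)·(6−j)!.
Computing: 720 − 600 + 240 − 60 + 10 − 1 = 309.

309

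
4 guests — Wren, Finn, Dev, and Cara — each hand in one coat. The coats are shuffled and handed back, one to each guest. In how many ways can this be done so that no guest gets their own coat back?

Let Aᵢ be the assignments in which guest i gets their own coat. We want the size of the complement of A₁∪…∪A_4.
By inclusion–exclusion this is Σ_{j=0}^{4} (−1)^j C(4,j)·(4−j)!.
Computing: 24 − 24 + 12 − 4 + 1 = 9.

9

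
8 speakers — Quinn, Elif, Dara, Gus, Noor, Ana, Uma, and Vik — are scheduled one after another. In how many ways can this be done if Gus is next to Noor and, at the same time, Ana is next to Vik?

Treat {Gus,Noor} as one block (2 orders) and {Ana,Vik} as another (2 orders).
That leaves 6 units to arrange: 2 × 2 × 6! = 4 × 720 = 2880.

2880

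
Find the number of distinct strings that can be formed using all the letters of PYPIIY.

90

Letter multiplicities in PYPIIY: I×2, P×2, Y×2.
Dividing 6! = 720 by 2!·2!·2! = 8 for the repeated letters gives 90.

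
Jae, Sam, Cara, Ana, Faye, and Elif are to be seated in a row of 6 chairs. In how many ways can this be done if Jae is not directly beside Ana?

Of the 6! = 720 arrangements, those with Jae and Ana adjacent number 2 × 5! = 240 (treat the pair as a block with 2 internal orders).
Complementary counting: 720 − 240 = 480.

480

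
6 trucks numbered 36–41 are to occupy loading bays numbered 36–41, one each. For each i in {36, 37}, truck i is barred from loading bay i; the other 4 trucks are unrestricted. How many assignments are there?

504

Let Aᵢ (for i ∈ {36, 37}) be the placements that put truck i in its forbidden loading bay. Any j of these fix j positions, leaving (6−j)! ways to fill the rest, and there are C(2,j) ways to pick which j.
By inclusion–exclusion, the number of valid placements is Σ_{j=0}^{2} (−1)^j C(2,j)·(6−j)!.
Computing: 720 − 240 + 24 = 504.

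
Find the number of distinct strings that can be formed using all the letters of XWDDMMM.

420

XWDDMMM has 7 letters with D appearing twice and M appearing 3 times.
The number of distinct arrangements is 7!/(3!·2!) = 5040/12 = 420.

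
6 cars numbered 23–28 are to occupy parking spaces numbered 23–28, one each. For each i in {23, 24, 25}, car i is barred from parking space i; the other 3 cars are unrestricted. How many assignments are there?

Let Aᵢ (for i ∈ {23, 24, 25}) be the placements that put car i in its forbidden parking space. Any j of these fix j positions, leaving (6−j)! ways to fill the rest, and there are C(3,j) ways to pick which j.
By inclusion–exclusion, the number of valid placements is Σ_{j=0}^{3} (−1)^j C(3,j)·(6−j)!.
Computing: 720 − 360 + 72 − 6 = 426.

426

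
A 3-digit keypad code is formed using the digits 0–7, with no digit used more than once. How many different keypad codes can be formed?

Choose and order 3 of the 8 symbols: the first digit has 8 options, the next 7, then 6.
8 × 7 × 6 = 336.

336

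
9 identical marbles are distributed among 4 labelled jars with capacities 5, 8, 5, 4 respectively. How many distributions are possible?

144

Ignoring the caps, the number of non-negative solutions to x_1+…+x_4 = 9 is C(12,3) = 220.
Subtract solutions that violate a single cap (substitute x_i' = x_i − (cap_i+1)): x_1 ≥ 6 gives C(6,3) = 20; x_2 ≥ 9 gives C(3,3) = 1; x_3 ≥ 6 gives C(6,3) = 20; x_4 ≥ 5 gives C(7,3) = 35. Together 76.
No two caps can be exceeded simultaneously, so the pair terms are all 0.
By inclusion–exclusion the count is 220 − 76 + 0 = 144.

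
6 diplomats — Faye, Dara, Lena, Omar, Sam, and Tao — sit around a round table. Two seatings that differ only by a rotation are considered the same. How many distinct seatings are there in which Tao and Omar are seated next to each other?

48

Glue Tao and Omar into a block (2 internal orders). Seating 5 units around a circle gives (4)! arrangements.
So 2 × (4)! = 2 × 24 = 48.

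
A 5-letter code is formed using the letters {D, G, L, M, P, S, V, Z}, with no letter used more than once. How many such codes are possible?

Choose and order 5 of the 8 symbols: the first letter has 8 options, the next 7, and so on down to 4.
That product is 8 × 7 × 6 × 5 × 4 = 6720.

6720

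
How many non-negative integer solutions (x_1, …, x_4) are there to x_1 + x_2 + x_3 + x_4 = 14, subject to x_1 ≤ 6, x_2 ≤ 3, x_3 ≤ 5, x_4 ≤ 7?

By stars and bars, unrestricted non-negative solutions to x_1+…+x_4 = 14 number C(14+3,3) = 680.
Subtract solutions that violate a single cap (substitute x_i' = x_i − (cap_i+1)): x_1 ≥ 7 gives C(10,3) = 120; x_2 ≥ 4 gives C(13,3) = 286; x_3 ≥ 6 gives C(11,3) = 165; x_4 ≥ 8 gives C(9,3) = 84. Together 655.
Add back pairs where two caps are both exceeded: 20 + 4 + 0 + 35 + 10 + 1 = 70.
By inclusion–exclusion the count is 680 − 655 + 70 = 95.

95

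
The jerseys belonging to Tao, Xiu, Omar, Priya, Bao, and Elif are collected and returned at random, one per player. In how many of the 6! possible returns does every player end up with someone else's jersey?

265

This is the derangement count D_6: permutations of 6 items with no fixed point.
By inclusion–exclusion this is Σ_{j=0}^{6} (−1)^j C(6,j)·(6−j)!.
Computing: 720 − 720 + 360 − 120 + 30 − 6 + 1 = 265.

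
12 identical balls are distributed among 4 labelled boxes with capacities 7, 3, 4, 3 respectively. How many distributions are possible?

47

By stars and bars, unrestricted non-negative solutions to x_1+…+x_4 = 12 number C(12+3,3) = 455.
Subtract solutions that violate a single cap (substitute x_i' = x_i − (cap_i+1)): x_1 ≥ 8 gives C(7,3) = 35; x_2 ≥ 4 gives C(11,3) = 165; x_3 ≥ 5 gives C(10,3) = 120; x_4 ≥ 4 gives C(11,3) = 165. Together 485.
Add back pairs where two caps are both exceeded: 1 + 0 + 1 + 20 + 35 + 20 = 77.
By inclusion–exclusion the count is 455 − 485 + 77 = 47.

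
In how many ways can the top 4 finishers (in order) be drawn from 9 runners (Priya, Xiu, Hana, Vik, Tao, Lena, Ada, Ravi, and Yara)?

3024

There are 9 choices for 1st place, 8 for 2nd, and so on down to 6 for position 4.
That gives 9 × 8 × 7 × 6 = 3024.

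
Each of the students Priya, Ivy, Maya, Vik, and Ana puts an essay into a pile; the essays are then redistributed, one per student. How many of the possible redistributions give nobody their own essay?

Count assignments avoiding every fixed point. For any j of the 5 students fixed to their own essay, the other 5−j can be arranged in (5−j)! ways.
By inclusion–exclusion this is Σ_{j=0}^{5} (−1)^j C(5,j)·(5−j)!.
Computing: 120 − 120 + 60 − 20 + 5 − 1 = 44.

44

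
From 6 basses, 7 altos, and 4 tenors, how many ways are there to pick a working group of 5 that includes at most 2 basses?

4917

Split by how many basses are chosen (0 through 2).
Sum: C(6,0)·C(11,5) + C(6,1)·C(11,4) + C(6,2)·C(11,3) = 462 + 1980 + 2475 = 4917.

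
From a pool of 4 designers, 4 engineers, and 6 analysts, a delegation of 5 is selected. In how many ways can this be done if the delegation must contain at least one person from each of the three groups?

With no constraint there are C(14,5) = 2002 possible selections.
Subtract selections that omit an entire group: no designers → C(10,5) = 252; no engineers → C(10,5) = 252; no analysts → C(8,5) = 56.
Add back selections omitting two groups (i.e. drawn from a single group): C(4,5) + C(4,5) + C(6,5) = 6.
By inclusion–exclusion: 2002 − 560 + 6 = 1448.

1448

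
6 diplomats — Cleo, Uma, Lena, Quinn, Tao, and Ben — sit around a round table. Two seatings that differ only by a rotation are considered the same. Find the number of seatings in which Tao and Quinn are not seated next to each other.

All circular seatings of 6 people number (5)! = 120.
Those with Tao next to Quinn: fuse the pair into one unit and seat 5 units around a circle — 2·(4)! = 48.
Subtracting, 120 − 48 = 72.

72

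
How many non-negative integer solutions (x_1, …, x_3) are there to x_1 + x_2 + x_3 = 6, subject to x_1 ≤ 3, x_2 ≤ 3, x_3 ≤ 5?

15

Ignoring the caps, the number of non-negative solutions to x_1+…+x_3 = 6 is C(8,2) = 28.
Subtract solutions that violate a single cap (substitute x_i' = x_i − (cap_i+1)): x_1 ≥ 4 gives C(4,2) = 6; x_2 ≥ 4 gives C(4,2) = 6; x_3 ≥ 6 gives C(2,2) = 1. Together 13.
No two caps can be exceeded simultaneously, so the pair terms are all 0.
By inclusion–exclusion the count is 28 − 13 + 0 = 15.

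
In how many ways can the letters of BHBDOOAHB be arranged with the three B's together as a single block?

1260

Treat the 3 copies of B as a single block. The multiset to arrange is then {BBB, A, D, H, H, O, O}, 7 items in all.
That gives (7)!/(2!·2!) = 1260 arrangements.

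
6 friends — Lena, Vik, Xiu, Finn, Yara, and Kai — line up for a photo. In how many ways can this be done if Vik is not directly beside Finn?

Of the 6! = 720 arrangements, those with Vik and Finn adjacent number 2 × 5! = 240 (treat the pair as a block with 2 internal orders).
So 720 − 240 = 480 arrangements keep them apart.

480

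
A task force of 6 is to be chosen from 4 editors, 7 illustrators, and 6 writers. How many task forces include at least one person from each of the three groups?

Total 6-person selections from all 17: C(17,6) = 12376.
Subtract selections that omit an entire group: no editors → C(13,6) = 1716; no illustrators → C(10,6) = 210; no writers → C(11,6) = 462.
Add back selections omitting two groups (i.e. drawn from a single group): C(4,6) + C(7,6) + C(6,6) = 8.
By inclusion–exclusion: 12376 − 2388 + 8 = 9996.

9996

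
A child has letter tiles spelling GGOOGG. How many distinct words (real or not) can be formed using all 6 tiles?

15

Letter multiplicities in GGOOGG: G×4, O×2.
So there are 6! / (4!·2!) = 15 distinguishable arrangements.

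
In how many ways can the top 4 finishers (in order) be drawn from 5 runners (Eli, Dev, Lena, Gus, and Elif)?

There are 5 choices for 1st place, 4 for 2nd, and so on down to 2 for position 4.
That gives 5 × 4 × 3 × 2 = 120.

120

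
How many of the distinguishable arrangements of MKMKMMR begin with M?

60

Fix M in the first position and arrange the remaining 6 letters.
Those 6 letters have K appearing twice and M appearing 3 times, giving (6)!/(3!·2!) = 60.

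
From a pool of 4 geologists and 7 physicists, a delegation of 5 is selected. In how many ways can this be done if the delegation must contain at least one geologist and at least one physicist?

Unrestricted: C(11,5) = 462 ways to pick any 5 of the 11.
Subtract selections that omit an entire group: no geologists → C(7,5) = 21; no physicists → C(4,5) = 0.
Both groups omitted at once is impossible, so 462 − 21 = 441.

441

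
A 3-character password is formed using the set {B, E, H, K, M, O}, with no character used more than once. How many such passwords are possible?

Choose and order 3 of the 6 symbols: the first character has 6 options, the next 5, then 4.
6 × 5 × 4 = 120.

120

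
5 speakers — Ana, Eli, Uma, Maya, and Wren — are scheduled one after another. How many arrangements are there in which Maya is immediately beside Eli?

Glue Maya and Eli into one block (2 internal orders), leaving 4 units to arrange in a row.
That gives 2 × 4! = 2 × 24 = 48.

48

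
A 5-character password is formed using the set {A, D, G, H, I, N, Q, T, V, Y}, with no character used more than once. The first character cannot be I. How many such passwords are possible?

27216

The first character has 10−1 = 9 choices (anything except I).
The remaining 4 characters are filled from the other 9 symbols without repetition: 9 × 8 × 7 × 6 = 3024.
Total: 9 × 3024 = 27216.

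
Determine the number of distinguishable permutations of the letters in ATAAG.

The 5 letters of ATAAG have repeats: A appearing 3 times.
The number of distinct arrangements is 5!/(3!) = 120/6 = 20.

20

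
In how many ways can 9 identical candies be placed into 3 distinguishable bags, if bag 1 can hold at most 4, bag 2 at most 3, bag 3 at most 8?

Ignoring the caps, the number of non-negative solutions to x_1+…+x_3 = 9 is C(11,2) = 55.
Subtract solutions that violate a single cap (substitute x_i' = x_i − (cap_i+1)): x_1 ≥ 5 gives C(6,2) = 15; x_2 ≥ 4 gives C(7,2) = 21; x_3 ≥ 9 gives C(2,2) = 1. Together 37.
Add back pairs where two caps are both exceeded: 1 + 0 + 0 = 1.
By inclusion–exclusion the count is 55 − 37 + 1 = 19.

19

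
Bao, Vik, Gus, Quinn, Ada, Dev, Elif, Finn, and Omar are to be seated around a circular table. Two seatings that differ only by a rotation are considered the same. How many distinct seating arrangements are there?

40320

Seat Bao anywhere (absorbing the rotational symmetry), then permute the other 8: (8)! = 40320.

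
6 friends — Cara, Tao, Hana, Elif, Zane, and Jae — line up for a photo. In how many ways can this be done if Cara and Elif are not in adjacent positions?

480

Of the 6! = 720 arrangements, those with Cara and Elif adjacent number 2 × 5! = 240 (treat the pair as a block with 2 internal orders).
So 720 − 240 = 480 arrangements keep them apart.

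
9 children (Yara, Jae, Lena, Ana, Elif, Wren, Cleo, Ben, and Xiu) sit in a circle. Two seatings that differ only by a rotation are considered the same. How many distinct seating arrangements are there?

40320

Seat Yara anywhere (absorbing the rotational symmetry), then permute the other 8: (8)! = 40320.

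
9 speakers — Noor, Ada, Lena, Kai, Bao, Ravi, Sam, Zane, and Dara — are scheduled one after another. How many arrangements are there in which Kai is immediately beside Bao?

80640

Treat {Kai, Bao} as a single unit. There are 8 units to order, and the pair itself can be ordered 2 ways.
So the count is 2·(8)! = 80640.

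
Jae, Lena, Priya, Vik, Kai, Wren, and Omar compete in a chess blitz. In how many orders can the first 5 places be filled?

2520

This is an ordered selection of 5 from 7: P(7,5).
That gives 7 × 6 × 5 × 4 × 3 = 2520.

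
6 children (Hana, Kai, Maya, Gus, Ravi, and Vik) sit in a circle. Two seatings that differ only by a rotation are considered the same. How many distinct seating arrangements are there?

Fix one person's seat to break rotational symmetry; the remaining 5 people can be arranged in (5)! = 120 ways.

120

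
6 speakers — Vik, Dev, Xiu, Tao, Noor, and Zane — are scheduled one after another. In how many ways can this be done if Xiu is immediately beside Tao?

Glue Xiu and Tao into one block (2 internal orders), leaving 5 units to arrange in a row.
So the count is 2·(5)! = 240.

240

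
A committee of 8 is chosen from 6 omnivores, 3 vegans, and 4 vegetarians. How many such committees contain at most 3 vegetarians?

1161

Split by how many vegetarians are chosen (0 through 3).
Sum: C(4,0)·C(9,8) + C(4,1)·C(9,7) + C(4,2)·C(9,6) + C(4,3)·C(9,5) = 9 + 144 + 504 + 504 = 1161.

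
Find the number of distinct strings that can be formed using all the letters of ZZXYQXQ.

ZZXYQXQ has 7 letters with Q appearing twice, X appearing twice, and Z appearing twice.
So there are 7! / (2!·2!·2!) = 630 distinguishable arrangements.

630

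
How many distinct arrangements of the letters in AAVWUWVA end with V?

With the last slot taken by V, it remains to arrange the other 7 letters (AAWUWVA).
Those 7 letters have A appearing 3 times and W appearing twice, giving (7)!/(3!·2!) = 420.

420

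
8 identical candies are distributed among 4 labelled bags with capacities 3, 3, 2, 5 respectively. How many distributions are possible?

38

By stars and bars, unrestricted non-negative solutions to x_1+…+x_4 = 8 number C(8+3,3) = 165.
Subtract solutions that violate a single cap (substitute x_i' = x_i − (cap_i+1)): x_1 ≥ 4 gives C(7,3) = 35; x_2 ≥ 4 gives C(7,3) = 35; x_3 ≥ 3 gives C(8,3) = 56; x_4 ≥ 6 gives C(5,3) = 10. Together 136.
Add back pairs where two caps are both exceeded: 1 + 4 + 0 + 4 + 0 + 0 = 9.
By inclusion–exclusion the count is 165 − 136 + 9 = 38.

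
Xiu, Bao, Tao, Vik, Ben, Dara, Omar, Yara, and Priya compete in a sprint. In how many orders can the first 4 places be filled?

This is an ordered selection of 4 from 9: P(9,4).
That gives 9 × 8 × 7 × 6 = 3024.

3024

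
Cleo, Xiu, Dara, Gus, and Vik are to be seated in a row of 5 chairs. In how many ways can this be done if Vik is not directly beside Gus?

Of the 5! = 120 arrangements, those with Vik and Gus adjacent number 2 × 4! = 48 (treat the pair as a block with 2 internal orders).
So 120 − 48 = 72 arrangements keep them apart.

72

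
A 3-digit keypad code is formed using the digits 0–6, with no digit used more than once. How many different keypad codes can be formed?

With no repetition, fill the 3 digits in order: 7 choices, then 6, down to 5.
That product is 7 × 6 × 5 = 210.

210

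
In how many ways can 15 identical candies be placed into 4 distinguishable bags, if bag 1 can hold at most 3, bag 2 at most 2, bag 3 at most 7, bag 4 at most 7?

30

Without the upper bounds there are C(18,3) = 816 ways to split 15 among 4 bags.
Subtract solutions that violate a single cap (substitute x_i' = x_i − (cap_i+1)): x_1 ≥ 4 gives C(14,3) = 364; x_2 ≥ 3 gives C(15,3) = 455; x_3 ≥ 8 gives C(10,3) = 120; x_4 ≥ 8 gives C(10,3) = 120. Together 1059.
Add back pairs where two caps are both exceeded: 165 + 20 + 20 + 35 + 35 + 0 = 275.
Subtract triples: 1 + 1 + 0 + 0 = 2.
By inclusion–exclusion the count is 816 − 1059 + 275 − 2 = 30.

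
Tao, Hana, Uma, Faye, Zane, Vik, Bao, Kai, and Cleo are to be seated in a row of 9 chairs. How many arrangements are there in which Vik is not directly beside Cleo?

There are 9! = 362880 arrangements in all. If Vik and Cleo are adjacent, merging them into one block gives 2·(8)! = 80640 arrangements.
So 362880 − 80640 = 282240 arrangements keep them apart.

282240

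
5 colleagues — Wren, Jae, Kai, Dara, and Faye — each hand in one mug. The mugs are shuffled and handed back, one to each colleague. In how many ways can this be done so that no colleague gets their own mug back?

44

This is the derangement count D_5: permutations of 5 items with no fixed point.
By inclusion–exclusion this is Σ_{j=0}^{5} (−1)^j C(5,j)·(5−j)!.
Computing: 120 − 120 + 60 − 20 + 5 − 1 = 44.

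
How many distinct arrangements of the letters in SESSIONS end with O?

Fix O in the last position and arrange the remaining 7 letters.
Those 7 letters have S appearing 4 times, giving (7)!/(4!) = 210.

210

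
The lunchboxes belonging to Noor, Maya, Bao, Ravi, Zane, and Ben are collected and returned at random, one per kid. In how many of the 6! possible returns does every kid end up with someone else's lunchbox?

265

This is the derangement count D_6: permutations of 6 items with no fixed point.
By inclusion–exclusion this is Σ_{j=0}^{6} (−1)^j C(6,j)·(6−j)!.
Computing: 720 − 720 + 360 − 120 + 30 − 6 + 1 = 265.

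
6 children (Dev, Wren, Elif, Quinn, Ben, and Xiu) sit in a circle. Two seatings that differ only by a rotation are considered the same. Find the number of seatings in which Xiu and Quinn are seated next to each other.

48

Treat {Xiu, Quinn} as one unit (2 internal orders) and seat the resulting 5 units around the table: (4)! circular arrangements.
So 2 × (4)! = 2 × 24 = 48.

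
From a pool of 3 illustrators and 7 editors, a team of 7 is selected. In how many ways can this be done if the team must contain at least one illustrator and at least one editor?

Total 7-person selections from all 10: C(10,7) = 120.
Subtract selections that omit an entire group: no illustrators → C(7,7) = 1; no editors → C(3,7) = 0.
Both groups omitted at once is impossible, so 120 − 1 = 119.

119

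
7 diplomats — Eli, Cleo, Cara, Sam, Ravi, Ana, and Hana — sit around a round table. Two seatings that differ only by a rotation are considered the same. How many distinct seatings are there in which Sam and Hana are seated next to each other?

Glue Sam and Hana into a block (2 internal orders). Seating 6 units around a circle gives (5)! arrangements.
So 2 × (5)! = 2 × 120 = 240.

240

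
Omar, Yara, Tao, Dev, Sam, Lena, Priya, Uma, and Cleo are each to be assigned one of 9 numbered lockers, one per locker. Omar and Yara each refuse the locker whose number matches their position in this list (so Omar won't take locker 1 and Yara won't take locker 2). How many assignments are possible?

Let Aᵢ (for i ∈ {1, 2}) be the placements that put person i in their forbidden locker. Any j of these fix j positions, leaving (9−j)! ways to fill the rest, and there are C(2,j) ways to pick which j.
By inclusion–exclusion, the number of valid placements is Σ_{j=0}^{2} (−1)^j C(2,j)·(9−j)!.
Computing: 362880 − 80640 + 5040 = 287280.

287280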